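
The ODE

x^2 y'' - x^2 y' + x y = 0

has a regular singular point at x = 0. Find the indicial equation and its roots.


Divide by x^2 to reach normal form y'' + P_1(x) y' + P_2(x) y = 0 with P_1(x) = -1 and P_2(x) = 1/x.
x = 0 is a singular point because the y-coefficient 1/x has a pole at x = 0.
It is a regular singular point because x P_1(x) = p(x) = -x and x^2 P_2(x) = q(x) = x are polynomials, hence analytic at x = 0.
p(0) = 0,  q(0) = 0.
Indicial equation: r(r-1) + p(0) r + q(0) = 0, i.e. r^2 + (p(0) - 1) r + q(0) = 0, i.e. r^2 - 1 r = 0.
Discriminant: (-1)^2 - 4(0) = 1, so r = (1 ± 1)/2.
Solving: r_1 = 1, r_2 = 0.

indicial: r^2 - 1 r = 0; roots r_1 = 1, r_2 = 0


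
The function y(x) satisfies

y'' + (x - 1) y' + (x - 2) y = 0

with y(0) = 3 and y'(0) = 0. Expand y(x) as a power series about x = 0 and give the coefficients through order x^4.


Ansatz: y(x) = sum_{n>=0} a_n x^n, so y'(x) = sum_{n>=1} n a_n x^(n-1) and y''(x) = sum_{n>=2} n(n-1) a_n x^(n-2).
Substitute into P(x) y'' + Q(x) y' + R(x) y = 0 with P(x) = 1, Q(x) = x - 1, R(x) = x - 2, and match powers of x.
Initial conditions: a_0 = 3, a_1 = 0.
Setting the coefficient of each power of x to zero and solving order by order (substituting the coefficients already found):
  x^0: 2 a_2 - a_1 - 2 a_0 = 0  ->  2 a_2 = a_1 + 2 a_0 = 6  ->  a_2 = 3
  x^1: 6 a_3 - 2 a_2 - a_1 + a_0 = 0  ->  6 a_3 = 2 a_2 + a_1 - a_0 = 3  ->  a_3 = 1/2
  x^2: 12 a_4 - 3 a_3 + a_1 = 0  ->  12 a_4 = 3 a_3 - a_1 = 3/2  ->  a_4 = 1/8
Truncated series: y(x) = 3 + 3 x^2 + (1/2) x^3 + (1/8) x^4 + O(x^5).

a_0 = 3; a_1 = 0; a_2 = 3; a_3 = 1/2; a_4 = 1/8


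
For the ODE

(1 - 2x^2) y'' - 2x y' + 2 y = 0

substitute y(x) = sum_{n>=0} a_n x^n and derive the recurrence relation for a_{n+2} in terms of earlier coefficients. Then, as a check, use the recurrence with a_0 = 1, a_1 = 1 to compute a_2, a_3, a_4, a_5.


Substitute y = sum_n a_n x^n.
(1 - 2 x^2) y'' contributes (n+2)(n+1) a_{n+2} - 2 n(n-1) a_n at x^n.
-2 x y'(x) contributes -2 n a_n at x^n.
2 y(x) contributes 2 a_n at x^n.
Matching x^n: (n+2)(n+1) a_{n+2} + (-2 n(n-1) - 2 n + 2) a_n = 0.
Thus a_{n+2} = (2 n(n-1) + 2 n - 2) / ((n+1)(n+2)) * a_n.

Check with a_0 = 1, a_1 = 1 (apply the recurrence for n = 0, 1, 2, 3): a_0 = 1, a_1 = 1, a_2 = -1, a_3 = 0, a_4 = -1/2, a_5 = 0.

a_(n+2) = (2 n(n-1) + 2 n - 2) / ((n+1)(n+2)) * a_n; check: a_0 = 1, a_1 = 1, a_2 = -1, a_3 = 0, a_4 = -1/2, a_5 = 0


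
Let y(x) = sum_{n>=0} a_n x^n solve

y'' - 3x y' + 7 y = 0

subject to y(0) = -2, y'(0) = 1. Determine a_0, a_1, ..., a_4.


Ansatz: y(x) = sum_{n>=0} a_n x^n, so y'(x) = sum_{n>=1} n a_n x^(n-1) and y''(x) = sum_{n>=2} n(n-1) a_n x^(n-2).
Substitute into P(x) y'' + Q(x) y' + R(x) y = 0 with P(x) = 1, Q(x) = -3x, R(x) = 7, and match powers of x.
Initial conditions: a_0 = -2, a_1 = 1.
Setting the coefficient of each power of x to zero and solving order by order (substituting the coefficients already found):
  x^0: 2 a_2 + 7 a_0 = 0  ->  2 a_2 = -7 a_0 = 14  ->  a_2 = 7
  x^1: 6 a_3 + 4 a_1 = 0  ->  6 a_3 = -4 a_1 = -4  ->  a_3 = -2/3
  x^2: 12 a_4 + a_2 = 0  ->  12 a_4 = -a_2 = -7  ->  a_4 = -7/12
Truncated series: y(x) = -2 + x + 7 x^2 - (2/3) x^3 - (7/12) x^4 + O(x^5).

a_0 = -2; a_1 = 1; a_2 = 7; a_3 = -2/3; a_4 = -7/12


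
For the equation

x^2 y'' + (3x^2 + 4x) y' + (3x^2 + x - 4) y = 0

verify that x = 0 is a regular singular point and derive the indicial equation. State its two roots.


Divide by x^2 to reach normal form y'' + P_1(x) y' + P_2(x) y = 0 with P_1(x) = 3 + 4/x and P_2(x) = 3 + 1/x - 4/x^2.
x = 0 is a singular point because the y'-coefficient 3 + 4/x has a pole at x = 0 and the y-coefficient 3 + 1/x - 4/x^2 has a pole at x = 0.
It is a regular singular point because x P_1(x) = p(x) = 3x + 4 and x^2 P_2(x) = q(x) = 3x^2 + x - 4 are polynomials, hence analytic at x = 0.
p(0) = 4,  q(0) = -4.
Indicial equation: r(r-1) + p(0) r + q(0) = 0, i.e. r^2 + (p(0) - 1) r + q(0) = 0, i.e. r^2 + 3 r - 4 = 0.
Discriminant: (3)^2 - 4(-4) = 25, so r = (-3 ± 5)/2.
Solving: r_1 = 1, r_2 = -4.

indicial: r^2 + 3 r - 4 = 0; roots r_1 = 1, r_2 = -4


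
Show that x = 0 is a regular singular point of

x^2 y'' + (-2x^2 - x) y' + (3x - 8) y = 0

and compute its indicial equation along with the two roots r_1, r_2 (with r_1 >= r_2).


Divide by x^2 to reach normal form y'' + P_1(x) y' + P_2(x) y = 0 with P_1(x) = -2 - 1/x and P_2(x) = 3/x - 8/x^2.
x = 0 is a singular point because the y'-coefficient -2 - 1/x has a pole at x = 0 and the y-coefficient 3/x - 8/x^2 has a pole at x = 0.
It is a regular singular point because x P_1(x) = p(x) = -2x - 1 and x^2 P_2(x) = q(x) = 3x - 8 are polynomials, hence analytic at x = 0.
p(0) = -1,  q(0) = -8.
Indicial equation: r(r-1) + p(0) r + q(0) = 0, i.e. r^2 + (p(0) - 1) r + q(0) = 0, i.e. r^2 - 2 r - 8 = 0.
Discriminant: (-2)^2 - 4(-8) = 36, so r = (2 ± 6)/2.
Solving: r_1 = 4, r_2 = -2.

indicial: r^2 - 2 r - 8 = 0; roots r_1 = 4, r_2 = -2


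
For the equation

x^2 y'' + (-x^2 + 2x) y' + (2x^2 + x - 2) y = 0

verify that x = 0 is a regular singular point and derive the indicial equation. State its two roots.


Divide by x^2 to reach normal form y'' + P_1(x) y' + P_2(x) y = 0 with P_1(x) = -1 + 2/x and P_2(x) = 2 + 1/x - 2/x^2.
x = 0 is a singular point because the y'-coefficient -1 + 2/x has a pole at x = 0 and the y-coefficient 2 + 1/x - 2/x^2 has a pole at x = 0.
It is a regular singular point because x P_1(x) = p(x) = 2 - x and x^2 P_2(x) = q(x) = 2x^2 + x - 2 are polynomials, hence analytic at x = 0.
p(0) = 2,  q(0) = -2.
Indicial equation: r(r-1) + p(0) r + q(0) = 0, i.e. r^2 + (p(0) - 1) r + q(0) = 0, i.e. r^2 + 1 r - 2 = 0.
Discriminant: (1)^2 - 4(-2) = 9, so r = (-1 ± 3)/2.
Solving: r_1 = 1, r_2 = -2.

indicial: r^2 + 1 r - 2 = 0; roots r_1 = 1, r_2 = -2


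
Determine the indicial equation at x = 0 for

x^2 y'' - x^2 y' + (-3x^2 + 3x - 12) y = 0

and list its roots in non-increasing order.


Divide by x^2 to reach normal form y'' + P_1(x) y' + P_2(x) y = 0 with P_1(x) = -1 and P_2(x) = -3 + 3/x - 12/x^2.
x = 0 is a singular point because the y-coefficient -3 + 3/x - 12/x^2 has a pole at x = 0.
It is a regular singular point because x P_1(x) = p(x) = -x and x^2 P_2(x) = q(x) = -3x^2 + 3x - 12 are polynomials, hence analytic at x = 0.
p(0) = 0,  q(0) = -12.
Indicial equation: r(r-1) + p(0) r + q(0) = 0, i.e. r^2 + (p(0) - 1) r + q(0) = 0, i.e. r^2 - 1 r - 12 = 0.
Discriminant: (-1)^2 - 4(-12) = 49, so r = (1 ± 7)/2.
Solving: r_1 = 4, r_2 = -3.

indicial: r^2 - 1 r - 12 = 0; roots r_1 = 4, r_2 = -3


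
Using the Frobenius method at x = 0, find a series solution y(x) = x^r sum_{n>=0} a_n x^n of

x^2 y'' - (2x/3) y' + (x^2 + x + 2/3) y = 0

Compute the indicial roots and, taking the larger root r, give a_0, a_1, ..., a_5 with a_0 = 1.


Write in Frobenius form y'' + (p(x)/x) y' + (q(x)/x^2) y = 0:
  p(x) = -2/3,  q(x) = x^2 + x + 2/3.
Indicial equation: r(r-1) + (-2/3) r + (2/3) = 0 -> roots r_1 = 1, r_2 = 2/3.
Take r = r_1 = 1. Let y(x) = x^r sum_{n>=0} a_n x^n with a_0 = 1.
Substitute y = x^r sum a_n x^n and match x^{r+n}. The recurrence is
  D(n) a_n + 1 a_{n-1} + 1 a_{n-2} = 0,  where D(n) = (r+n)(r+n-1) + (-2/3)(r+n) + (2/3).
  a_n = [-1 a_{n-1} - 1 a_{n-2}] / D(n).
Since the indicial polynomial factors as (r - r_1)(r - r_2), D(n) = (r_1 + n - r_1)(r_1 + n - r_2) = n(n + 1/3).
Evaluating step by step (a_0 = 1):
  n = 1: D(1) = 1(1 + 1/3) = 4/3; numerator = -1(1) = -1; a_1 = (-1)/(4/3) = -3/4
  n = 2: D(2) = 2(2 + 1/3) = 14/3; numerator = -1(-3/4) - 1(1) = -1/4; a_2 = (-1/4)/(14/3) = -3/56
  n = 3: D(3) = 3(3 + 1/3) = 10; numerator = -1(-3/56) - 1(-3/4) = 45/56; a_3 = (45/56)/(10) = 9/112
  n = 4: D(4) = 4(4 + 1/3) = 52/3; numerator = -1(9/112) - 1(-3/56) = -3/112; a_4 = (-3/112)/(52/3) = -9/5824
  n = 5: D(5) = 5(5 + 1/3) = 80/3; numerator = -1(-9/5824) - 1(9/112) = -459/5824; a_5 = (-459/5824)/(80/3) = -1377/465920

r = 1; a_0 = 1; a_1 = -3/4; a_2 = -3/56; a_3 = 9/112; a_4 = -9/5824; a_5 = -1377/465920


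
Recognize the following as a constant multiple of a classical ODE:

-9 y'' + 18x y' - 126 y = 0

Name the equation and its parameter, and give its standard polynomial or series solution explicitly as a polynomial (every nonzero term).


All three coefficients share the factor -9; dividing through by -9 gives  y'' - 2x y' + 14 y = 0.
This matches the Hermite equation y'' - 2x y' + 2n y = 0 with 2n = 14, so n = 7; the polynomial solution is H_7(x).
With y = sum_k a_k x^k, matching x^k gives (k+2)(k+1) a_{k+2} = 2(k - n) a_k = 2(k - 7) a_k. The right side vanishes at k = 7, so the series with the parity of 7 terminates at degree 7.
Standard normalization: leading coefficient of H_n is 2^n, so a_7 = 2^7 = 128. Work downward with a_k = (k+1)(k+2) a_{k+2} / (2(k - n)):
  a_5 = (6)(7)(128) / (2(5 - 7)) = 5376/(-4) = -1344
  a_3 = (4)(5)(-1344) / (2(3 - 7)) = -26880/(-8) = 3360
  a_1 = (2)(3)(3360) / (2(1 - 7)) = 20160/(-12) = -1680
Hence H_7(x) = 128 x^7 - 1344 x^5 + 3360 x^3 - 1680 x.

H_7(x); series = 128 x^7 - 1344 x^5 + 3360 x^3 - 1680 x


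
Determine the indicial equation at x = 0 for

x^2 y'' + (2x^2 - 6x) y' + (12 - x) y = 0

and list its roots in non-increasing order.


Divide by x^2 to reach normal form y'' + P_1(x) y' + P_2(x) y = 0 with P_1(x) = 2 - 6/x and P_2(x) = -1/x + 12/x^2.
x = 0 is a singular point because the y'-coefficient 2 - 6/x has a pole at x = 0 and the y-coefficient -1/x + 12/x^2 has a pole at x = 0.
It is a regular singular point because x P_1(x) = p(x) = 2x - 6 and x^2 P_2(x) = q(x) = 12 - x are polynomials, hence analytic at x = 0.
p(0) = -6,  q(0) = 12.
Indicial equation: r(r-1) + p(0) r + q(0) = 0, i.e. r^2 + (p(0) - 1) r + q(0) = 0, i.e. r^2 - 7 r + 12 = 0.
Discriminant: (-7)^2 - 4(12) = 1, so r = (7 ± 1)/2.
Solving: r_1 = 4, r_2 = 3.

indicial: r^2 - 7 r + 12 = 0; roots r_1 = 4, r_2 = 3


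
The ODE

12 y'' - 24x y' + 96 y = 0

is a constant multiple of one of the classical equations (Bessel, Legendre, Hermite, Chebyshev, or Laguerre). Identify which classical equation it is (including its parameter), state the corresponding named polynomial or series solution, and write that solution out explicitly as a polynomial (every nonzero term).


All three coefficients share the factor 12; dividing through by 12 gives  y'' - 2x y' + 8 y = 0.
This matches the Hermite equation y'' - 2x y' + 2n y = 0 with 2n = 8, so n = 4; the polynomial solution is H_4(x).
With y = sum_k a_k x^k, matching x^k gives (k+2)(k+1) a_{k+2} = 2(k - n) a_k = 2(k - 4) a_k. The right side vanishes at k = 4, so the series with the parity of 4 terminates at degree 4.
Standard normalization: leading coefficient of H_n is 2^n, so a_4 = 2^4 = 16. Work downward with a_k = (k+1)(k+2) a_{k+2} / (2(k - n)):
  a_2 = (3)(4)(16) / (2(2 - 4)) = 192/(-4) = -48
  a_0 = (1)(2)(-48) / (2(0 - 4)) = -96/(-8) = 12
Hence H_4(x) = 16 x^4 - 48 x^2 + 12.

H_4(x); series = 16 x^4 - 48 x^2 + 12


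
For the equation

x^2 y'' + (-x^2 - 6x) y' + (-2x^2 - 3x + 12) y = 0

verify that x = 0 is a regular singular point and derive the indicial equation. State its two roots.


Divide by x^2 to reach normal form y'' + P_1(x) y' + P_2(x) y = 0 with P_1(x) = -1 - 6/x and P_2(x) = -2 - 3/x + 12/x^2.
x = 0 is a singular point because the y'-coefficient -1 - 6/x has a pole at x = 0 and the y-coefficient -2 - 3/x + 12/x^2 has a pole at x = 0.
It is a regular singular point because x P_1(x) = p(x) = -x - 6 and x^2 P_2(x) = q(x) = -2x^2 - 3x + 12 are polynomials, hence analytic at x = 0.
p(0) = -6,  q(0) = 12.
Indicial equation: r(r-1) + p(0) r + q(0) = 0, i.e. r^2 + (p(0) - 1) r + q(0) = 0, i.e. r^2 - 7 r + 12 = 0.
Discriminant: (-7)^2 - 4(12) = 1, so r = (7 ± 1)/2.
Solving: r_1 = 4, r_2 = 3.

indicial: r^2 - 7 r + 12 = 0; roots r_1 = 4, r_2 = 3


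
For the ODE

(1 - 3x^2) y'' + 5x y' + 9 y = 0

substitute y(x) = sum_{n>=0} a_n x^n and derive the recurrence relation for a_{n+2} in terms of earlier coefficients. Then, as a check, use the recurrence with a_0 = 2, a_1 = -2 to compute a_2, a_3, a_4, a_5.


Substitute y = sum_n a_n x^n.
(1 - 3 x^2) y'' contributes (n+2)(n+1) a_{n+2} - 3 n(n-1) a_n at x^n.
5 x y'(x) contributes 5 n a_n at x^n.
9 y(x) contributes 9 a_n at x^n.
Matching x^n: (n+2)(n+1) a_{n+2} + (-3 n(n-1) + 5 n + 9) a_n = 0.
Thus a_{n+2} = (3 n(n-1) - 5 n - 9) / ((n+1)(n+2)) * a_n.

Check with a_0 = 2, a_1 = -2 (apply the recurrence for n = 0, 1, 2, 3): a_0 = 2, a_1 = -2, a_2 = -9, a_3 = 14/3, a_4 = 39/4, a_5 = -7/5.

a_(n+2) = (3 n(n-1) - 5 n - 9) / ((n+1)(n+2)) * a_n; check: a_0 = 2, a_1 = -2, a_2 = -9, a_3 = 14/3, a_4 = 39/4, a_5 = -7/5


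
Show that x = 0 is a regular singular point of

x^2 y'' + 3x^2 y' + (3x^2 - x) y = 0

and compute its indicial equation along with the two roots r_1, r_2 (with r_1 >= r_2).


Divide by x^2 to reach normal form y'' + P_1(x) y' + P_2(x) y = 0 with P_1(x) = 3 and P_2(x) = 3 - 1/x.
x = 0 is a singular point because the y-coefficient 3 - 1/x has a pole at x = 0.
It is a regular singular point because x P_1(x) = p(x) = 3x and x^2 P_2(x) = q(x) = 3x^2 - x are polynomials, hence analytic at x = 0.
p(0) = 0,  q(0) = 0.
Indicial equation: r(r-1) + p(0) r + q(0) = 0, i.e. r^2 + (p(0) - 1) r + q(0) = 0, i.e. r^2 - 1 r = 0.
Discriminant: (-1)^2 - 4(0) = 1, so r = (1 ± 1)/2.
Solving: r_1 = 1, r_2 = 0.

indicial: r^2 - 1 r = 0; roots r_1 = 1, r_2 = 0


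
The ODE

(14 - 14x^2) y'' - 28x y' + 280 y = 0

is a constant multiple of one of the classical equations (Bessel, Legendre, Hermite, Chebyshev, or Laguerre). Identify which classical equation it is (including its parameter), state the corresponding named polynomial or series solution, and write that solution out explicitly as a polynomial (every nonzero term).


All three coefficients share the factor 14; dividing through by 14 gives  (1 - x^2) y'' - 2x y' + 20 y = 0.
This matches the Legendre equation (1 - x^2) y'' - 2x y' + n(n+1) y = 0 (note the -2x y' term) with n(n+1) = 20, so n = 4; the polynomial solution is P_4(x).
With y = sum_k a_k x^k, matching x^k gives (k+2)(k+1) a_{k+2} = [k(k+1) - n(n+1)] a_k = (k - 4)(k + 5) a_k. The right side vanishes at k = 4, so the series with the parity of 4 terminates at degree 4.
Standard normalization (P_n(1) = 1): leading coefficient (2n)!/(2^n (n!)^2) = 40320/(16*576) = 35/8, so a_4 = 35/8. Work downward with a_k = (k+1)(k+2) a_{k+2} / ((k - 4)(k + 5)):
  a_2 = (3)(4)(35/8) / ((2 - 4)(2 + 5)) = (105/2)/(-14) = -15/4
  a_0 = (1)(2)(-15/4) / ((0 - 4)(0 + 5)) = (-15/2)/(-20) = 3/8
Hence P_4(x) = 35 x^4/8 - 15 x^2/4 + 3/8.

P_4(x); series = 35 x^4/8 - 15 x^2/4 + 3/8


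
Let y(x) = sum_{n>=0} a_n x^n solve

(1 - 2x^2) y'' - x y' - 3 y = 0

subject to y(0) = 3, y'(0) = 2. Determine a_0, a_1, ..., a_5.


Ansatz: y(x) = sum_{n>=0} a_n x^n, so y'(x) = sum_{n>=1} n a_n x^(n-1) and y''(x) = sum_{n>=2} n(n-1) a_n x^(n-2).
Substitute into P(x) y'' + Q(x) y' + R(x) y = 0 with P(x) = 1 - 2x^2, Q(x) = -x, R(x) = -3, and match powers of x.
Initial conditions: a_0 = 3, a_1 = 2.
Setting the coefficient of each power of x to zero and solving order by order (substituting the coefficients already found):
  x^0: 2 a_2 - 3 a_0 = 0  ->  2 a_2 = 3 a_0 = 9  ->  a_2 = 9/2
  x^1: 6 a_3 - 4 a_1 = 0  ->  6 a_3 = 4 a_1 = 8  ->  a_3 = 4/3
  x^2: 12 a_4 - 9 a_2 = 0  ->  12 a_4 = 9 a_2 = 81/2  ->  a_4 = 27/8
  x^3: 20 a_5 - 18 a_3 = 0  ->  20 a_5 = 18 a_3 = 24  ->  a_5 = 6/5
Truncated series: y(x) = 3 + 2 x + (9/2) x^2 + (4/3) x^3 + (27/8) x^4 + (6/5) x^5 + O(x^6).

a_0 = 3; a_1 = 2; a_2 = 9/2; a_3 = 4/3; a_4 = 27/8; a_5 = 6/5


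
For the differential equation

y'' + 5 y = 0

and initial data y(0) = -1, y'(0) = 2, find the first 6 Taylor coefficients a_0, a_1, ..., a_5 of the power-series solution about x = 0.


Ansatz: y(x) = sum_{n>=0} a_n x^n, so y'(x) = sum_{n>=1} n a_n x^(n-1) and y''(x) = sum_{n>=2} n(n-1) a_n x^(n-2).
Substitute into P(x) y'' + Q(x) y' + R(x) y = 0 with P(x) = 1, Q(x) = 0, R(x) = 5, and match powers of x.
Initial conditions: a_0 = -1, a_1 = 2.
Setting the coefficient of each power of x to zero and solving order by order (substituting the coefficients already found):
  x^0: 2 a_2 + 5 a_0 = 0  ->  2 a_2 = -5 a_0 = 5  ->  a_2 = 5/2
  x^1: 6 a_3 + 5 a_1 = 0  ->  6 a_3 = -5 a_1 = -10  ->  a_3 = -5/3
  x^2: 12 a_4 + 5 a_2 = 0  ->  12 a_4 = -5 a_2 = -25/2  ->  a_4 = -25/24
  x^3: 20 a_5 + 5 a_3 = 0  ->  20 a_5 = -5 a_3 = 25/3  ->  a_5 = 5/12
Truncated series: y(x) = -1 + 2 x + (5/2) x^2 - (5/3) x^3 - (25/24) x^4 + (5/12) x^5 + O(x^6).

a_0 = -1; a_1 = 2; a_2 = 5/2; a_3 = -5/3; a_4 = -25/24; a_5 = 5/12


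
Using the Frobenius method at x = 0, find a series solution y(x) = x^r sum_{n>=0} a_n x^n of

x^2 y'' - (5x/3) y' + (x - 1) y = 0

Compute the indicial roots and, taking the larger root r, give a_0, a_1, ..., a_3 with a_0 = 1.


Write in Frobenius form y'' + (p(x)/x) y' + (q(x)/x^2) y = 0:
  p(x) = -5/3,  q(x) = x - 1.
Indicial equation: r(r-1) + (-5/3) r + (-1) = 0 -> roots r_1 = 3, r_2 = -1/3.
Take r = r_1 = 3. Let y(x) = x^r sum_{n>=0} a_n x^n with a_0 = 1.
Substitute y = x^r sum a_n x^n and match x^{r+n}. The recurrence is
  D(n) a_n + 1 a_{n-1} = 0,  where D(n) = (r+n)(r+n-1) + (-5/3)(r+n) + (-1).
  a_n = -1 / D(n) * a_{n-1}.
Since the indicial polynomial factors as (r - r_1)(r - r_2), D(n) = (r_1 + n - r_1)(r_1 + n - r_2) = n(n + 10/3).
Evaluating step by step (a_0 = 1):
  n = 1: D(1) = 1(1 + 10/3) = 13/3; numerator = -1(1) = -1; a_1 = (-1)/(13/3) = -3/13
  n = 2: D(2) = 2(2 + 10/3) = 32/3; numerator = -1(-3/13) = 3/13; a_2 = (3/13)/(32/3) = 9/416
  n = 3: D(3) = 3(3 + 10/3) = 19; numerator = -1(9/416) = -9/416; a_3 = (-9/416)/(19) = -9/7904

r = 3; a_0 = 1; a_1 = -3/13; a_2 = 9/416; a_3 = -9/7904


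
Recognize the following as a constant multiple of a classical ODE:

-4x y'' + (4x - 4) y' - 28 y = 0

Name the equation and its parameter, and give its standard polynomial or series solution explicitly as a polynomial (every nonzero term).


All three coefficients share the factor -4; dividing through by -4 gives  x y'' + (1 - x) y' + 7 y = 0.
This matches the Laguerre equation x y'' + (1 - x) y' + n y = 0 with n = 7; the polynomial solution is L_7(x).
With y = sum_k a_k x^k, matching x^k gives (k+1)k a_{k+1} + (k+1) a_{k+1} - k a_k + n a_k = 0, i.e. (k+1)^2 a_{k+1} = (k - n) a_k = (k - 7) a_k. The right side vanishes at k = 7, so the series terminates at degree 7.
Standard normalization L_n(0) = 1 gives a_0 = 1. Work upward with a_{k+1} = (k - 7) a_k / (k+1)^2:
  a_1 = (0 - 7)(1) / 1^2 = -7/1 = -7
  a_2 = (1 - 7)(-7) / 2^2 = 42/4 = 21/2
  a_3 = (2 - 7)(21/2) / 3^2 = (-105/2)/9 = -35/6
  a_4 = (3 - 7)(-35/6) / 4^2 = (70/3)/16 = 35/24
  a_5 = (4 - 7)(35/24) / 5^2 = (-35/8)/25 = -7/40
  a_6 = (5 - 7)(-7/40) / 6^2 = (7/20)/36 = 7/720
  a_7 = (6 - 7)(7/720) / 7^2 = (-7/720)/49 = -1/5040
Hence L_7(x) = -x^7/5040 + 7 x^6/720 - 7 x^5/40 + 35 x^4/24 - 35 x^3/6 + 21 x^2/2 - 7 x + 1.

L_7(x); series = -x^7/5040 + 7 x^6/720 - 7 x^5/40 + 35 x^4/24 - 35 x^3/6 + 21 x^2/2 - 7 x + 1


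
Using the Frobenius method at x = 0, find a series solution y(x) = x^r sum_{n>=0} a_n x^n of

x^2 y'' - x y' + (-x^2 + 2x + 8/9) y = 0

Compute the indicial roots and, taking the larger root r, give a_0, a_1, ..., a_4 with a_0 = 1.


Write in Frobenius form y'' + (p(x)/x) y' + (q(x)/x^2) y = 0:
  p(x) = -1,  q(x) = -x^2 + 2x + 8/9.
Indicial equation: r(r-1) + (-1) r + (8/9) = 0 -> roots r_1 = 4/3, r_2 = 2/3.
Take r = r_1 = 4/3. Let y(x) = x^r sum_{n>=0} a_n x^n with a_0 = 1.
Substitute y = x^r sum a_n x^n and match x^{r+n}. The recurrence is
  D(n) a_n + 2 a_{n-1} - 1 a_{n-2} = 0,  where D(n) = (r+n)(r+n-1) + (-1)(r+n) + (8/9).
  a_n = [-2 a_{n-1} + 1 a_{n-2}] / D(n).
Since the indicial polynomial factors as (r - r_1)(r - r_2), D(n) = (r_1 + n - r_1)(r_1 + n - r_2) = n(n + 2/3).
Evaluating step by step (a_0 = 1):
  n = 1: D(1) = 1(1 + 2/3) = 5/3; numerator = -2(1) = -2; a_1 = (-2)/(5/3) = -6/5
  n = 2: D(2) = 2(2 + 2/3) = 16/3; numerator = -2(-6/5) + 1(1) = 17/5; a_2 = (17/5)/(16/3) = 51/80
  n = 3: D(3) = 3(3 + 2/3) = 11; numerator = -2(51/80) + 1(-6/5) = -99/40; a_3 = (-99/40)/(11) = -9/40
  n = 4: D(4) = 4(4 + 2/3) = 56/3; numerator = -2(-9/40) + 1(51/80) = 87/80; a_4 = (87/80)/(56/3) = 261/4480

r = 4/3; a_0 = 1; a_1 = -6/5; a_2 = 51/80; a_3 = -9/40; a_4 = 261/4480


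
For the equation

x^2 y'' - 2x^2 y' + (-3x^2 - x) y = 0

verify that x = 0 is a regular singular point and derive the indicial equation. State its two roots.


Divide by x^2 to reach normal form y'' + P_1(x) y' + P_2(x) y = 0 with P_1(x) = -2 and P_2(x) = -3 - 1/x.
x = 0 is a singular point because the y-coefficient -3 - 1/x has a pole at x = 0.
It is a regular singular point because x P_1(x) = p(x) = -2x and x^2 P_2(x) = q(x) = -3x^2 - x are polynomials, hence analytic at x = 0.
p(0) = 0,  q(0) = 0.
Indicial equation: r(r-1) + p(0) r + q(0) = 0, i.e. r^2 + (p(0) - 1) r + q(0) = 0, i.e. r^2 - 1 r = 0.
Discriminant: (-1)^2 - 4(0) = 1, so r = (1 ± 1)/2.
Solving: r_1 = 1, r_2 = 0.

indicial: r^2 - 1 r = 0; roots r_1 = 1, r_2 = 0


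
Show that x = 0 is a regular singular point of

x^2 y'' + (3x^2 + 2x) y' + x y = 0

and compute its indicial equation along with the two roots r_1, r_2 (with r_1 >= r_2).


Divide by x^2 to reach normal form y'' + P_1(x) y' + P_2(x) y = 0 with P_1(x) = 3 + 2/x and P_2(x) = 1/x.
x = 0 is a singular point because the y'-coefficient 3 + 2/x has a pole at x = 0 and the y-coefficient 1/x has a pole at x = 0.
It is a regular singular point because x P_1(x) = p(x) = 3x + 2 and x^2 P_2(x) = q(x) = x are polynomials, hence analytic at x = 0.
p(0) = 2,  q(0) = 0.
Indicial equation: r(r-1) + p(0) r + q(0) = 0, i.e. r^2 + (p(0) - 1) r + q(0) = 0, i.e. r^2 + 1 r = 0.
Discriminant: (1)^2 - 4(0) = 1, so r = (-1 ± 1)/2.
Solving: r_1 = 0, r_2 = -1.

indicial: r^2 + 1 r = 0; roots r_1 = 0, r_2 = -1


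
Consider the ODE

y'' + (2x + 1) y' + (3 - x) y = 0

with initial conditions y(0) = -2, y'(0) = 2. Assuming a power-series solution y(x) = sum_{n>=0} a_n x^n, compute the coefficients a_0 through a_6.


Ansatz: y(x) = sum_{n>=0} a_n x^n, so y'(x) = sum_{n>=1} n a_n x^(n-1) and y''(x) = sum_{n>=2} n(n-1) a_n x^(n-2).
Substitute into P(x) y'' + Q(x) y' + R(x) y = 0 with P(x) = 1, Q(x) = 2x + 1, R(x) = 3 - x, and match powers of x.
Initial conditions: a_0 = -2, a_1 = 2.
Setting the coefficient of each power of x to zero and solving order by order (substituting the coefficients already found):
  x^0: 2 a_2 + a_1 + 3 a_0 = 0  ->  2 a_2 = -a_1 - 3 a_0 = 4  ->  a_2 = 2
  x^1: 6 a_3 + 2 a_2 + 5 a_1 - a_0 = 0  ->  6 a_3 = -2 a_2 - 5 a_1 + a_0 = -16  ->  a_3 = -8/3
  x^2: 12 a_4 + 3 a_3 + 7 a_2 - a_1 = 0  ->  12 a_4 = -3 a_3 - 7 a_2 + a_1 = -4  ->  a_4 = -1/3
  x^3: 20 a_5 + 4 a_4 + 9 a_3 - a_2 = 0  ->  20 a_5 = -4 a_4 - 9 a_3 + a_2 = 82/3  ->  a_5 = 41/30
  x^4: 30 a_6 + 5 a_5 + 11 a_4 - a_3 = 0  ->  30 a_6 = -5 a_5 - 11 a_4 + a_3 = -35/6  ->  a_6 = -7/36
Truncated series: y(x) = -2 + 2 x + 2 x^2 - (8/3) x^3 - (1/3) x^4 + (41/30) x^5 - (7/36) x^6 + O(x^7).

a_0 = -2; a_1 = 2; a_2 = 2; a_3 = -8/3; a_4 = -1/3; a_5 = 41/30; a_6 = -7/36


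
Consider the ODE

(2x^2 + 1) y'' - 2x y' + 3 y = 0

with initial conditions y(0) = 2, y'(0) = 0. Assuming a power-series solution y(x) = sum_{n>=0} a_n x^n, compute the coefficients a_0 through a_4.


Ansatz: y(x) = sum_{n>=0} a_n x^n, so y'(x) = sum_{n>=1} n a_n x^(n-1) and y''(x) = sum_{n>=2} n(n-1) a_n x^(n-2).
Substitute into P(x) y'' + Q(x) y' + R(x) y = 0 with P(x) = 2x^2 + 1, Q(x) = -2x, R(x) = 3, and match powers of x.
Initial conditions: a_0 = 2, a_1 = 0.
Setting the coefficient of each power of x to zero and solving order by order (substituting the coefficients already found):
  x^0: 2 a_2 + 3 a_0 = 0  ->  2 a_2 = -3 a_0 = -6  ->  a_2 = -3
  x^1: 6 a_3 + a_1 = 0  ->  6 a_3 = -a_1 = 0  ->  a_3 = 0
  x^2: 12 a_4 + 3 a_2 = 0  ->  12 a_4 = -3 a_2 = 9  ->  a_4 = 3/4
Truncated series: y(x) = 2 - 3 x^2 + (3/4) x^4 + O(x^5).

a_0 = 2; a_1 = 0; a_2 = -3; a_3 = 0; a_4 = 3/4


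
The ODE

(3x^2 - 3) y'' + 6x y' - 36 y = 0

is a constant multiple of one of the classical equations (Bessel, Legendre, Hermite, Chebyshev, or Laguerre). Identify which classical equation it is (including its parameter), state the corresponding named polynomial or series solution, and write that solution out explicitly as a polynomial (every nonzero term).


All three coefficients share the factor -3; dividing through by -3 gives  (1 - x^2) y'' - 2x y' + 12 y = 0.
This matches the Legendre equation (1 - x^2) y'' - 2x y' + n(n+1) y = 0 (note the -2x y' term) with n(n+1) = 12, so n = 3; the polynomial solution is P_3(x).
With y = sum_k a_k x^k, matching x^k gives (k+2)(k+1) a_{k+2} = [k(k+1) - n(n+1)] a_k = (k - 3)(k + 4) a_k. The right side vanishes at k = 3, so the series with the parity of 3 terminates at degree 3.
Standard normalization (P_n(1) = 1): leading coefficient (2n)!/(2^n (n!)^2) = 720/(8*36) = 5/2, so a_3 = 5/2. Work downward with a_k = (k+1)(k+2) a_{k+2} / ((k - 3)(k + 4)):
  a_1 = (2)(3)(5/2) / ((1 - 3)(1 + 4)) = 15/(-10) = -3/2
Hence P_3(x) = 5 x^3/2 - 3 x/2.

P_3(x); series = 5 x^3/2 - 3 x/2


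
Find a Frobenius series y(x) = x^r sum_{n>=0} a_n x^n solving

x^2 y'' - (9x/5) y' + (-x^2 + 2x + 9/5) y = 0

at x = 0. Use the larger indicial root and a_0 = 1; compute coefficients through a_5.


Write in Frobenius form y'' + (p(x)/x) y' + (q(x)/x^2) y = 0:
  p(x) = -9/5,  q(x) = -x^2 + 2x + 9/5.
Indicial equation: r(r-1) + (-9/5) r + (9/5) = 0 -> roots r_1 = 9/5, r_2 = 1.
Take r = r_1 = 9/5. Let y(x) = x^r sum_{n>=0} a_n x^n with a_0 = 1.
Substitute y = x^r sum a_n x^n and match x^{r+n}. The recurrence is
  D(n) a_n + 2 a_{n-1} - 1 a_{n-2} = 0,  where D(n) = (r+n)(r+n-1) + (-9/5)(r+n) + (9/5).
  a_n = [-2 a_{n-1} + 1 a_{n-2}] / D(n).
Since the indicial polynomial factors as (r - r_1)(r - r_2), D(n) = (r_1 + n - r_1)(r_1 + n - r_2) = n(n + 4/5).
Evaluating step by step (a_0 = 1):
  n = 1: D(1) = 1(1 + 4/5) = 9/5; numerator = -2(1) = -2; a_1 = (-2)/(9/5) = -10/9
  n = 2: D(2) = 2(2 + 4/5) = 28/5; numerator = -2(-10/9) + 1(1) = 29/9; a_2 = (29/9)/(28/5) = 145/252
  n = 3: D(3) = 3(3 + 4/5) = 57/5; numerator = -2(145/252) + 1(-10/9) = -95/42; a_3 = (-95/42)/(57/5) = -25/126
  n = 4: D(4) = 4(4 + 4/5) = 96/5; numerator = -2(-25/126) + 1(145/252) = 35/36; a_4 = (35/36)/(96/5) = 175/3456
  n = 5: D(5) = 5(5 + 4/5) = 29; numerator = -2(175/3456) + 1(-25/126) = -3625/12096; a_5 = (-3625/12096)/(29) = -125/12096

r = 9/5; a_0 = 1; a_1 = -10/9; a_2 = 145/252; a_3 = -25/126; a_4 = 175/3456; a_5 = -125/12096


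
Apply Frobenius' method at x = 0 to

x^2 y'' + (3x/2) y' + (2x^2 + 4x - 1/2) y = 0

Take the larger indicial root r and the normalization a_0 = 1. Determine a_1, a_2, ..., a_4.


Write in Frobenius form y'' + (p(x)/x) y' + (q(x)/x^2) y = 0:
  p(x) = 3/2,  q(x) = 2x^2 + 4x - 1/2.
Indicial equation: r(r-1) + (3/2) r + (-1/2) = 0 -> roots r_1 = 1/2, r_2 = -1.
Take r = r_1 = 1/2. Let y(x) = x^r sum_{n>=0} a_n x^n with a_0 = 1.
Substitute y = x^r sum a_n x^n and match x^{r+n}. The recurrence is
  D(n) a_n + 4 a_{n-1} + 2 a_{n-2} = 0,  where D(n) = (r+n)(r+n-1) + (3/2)(r+n) + (-1/2).
  a_n = [-4 a_{n-1} - 2 a_{n-2}] / D(n).
Since the indicial polynomial factors as (r - r_1)(r - r_2), D(n) = (r_1 + n - r_1)(r_1 + n - r_2) = n(n + 3/2).
Evaluating step by step (a_0 = 1):
  n = 1: D(1) = 1(1 + 3/2) = 5/2; numerator = -4(1) = -4; a_1 = (-4)/(5/2) = -8/5
  n = 2: D(2) = 2(2 + 3/2) = 7; numerator = -4(-8/5) - 2(1) = 22/5; a_2 = (22/5)/(7) = 22/35
  n = 3: D(3) = 3(3 + 3/2) = 27/2; numerator = -4(22/35) - 2(-8/5) = 24/35; a_3 = (24/35)/(27/2) = 16/315
  n = 4: D(4) = 4(4 + 3/2) = 22; numerator = -4(16/315) - 2(22/35) = -92/63; a_4 = (-92/63)/(22) = -46/693

r = 1/2; a_0 = 1; a_1 = -8/5; a_2 = 22/35; a_3 = 16/315; a_4 = -46/693


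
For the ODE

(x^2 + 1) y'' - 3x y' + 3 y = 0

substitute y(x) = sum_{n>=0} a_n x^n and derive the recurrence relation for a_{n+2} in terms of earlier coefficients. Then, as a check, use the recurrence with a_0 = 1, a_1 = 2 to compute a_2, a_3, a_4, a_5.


Substitute y = sum_n a_n x^n.
(1 + 1 x^2) y'' contributes (n+2)(n+1) a_{n+2} + n(n-1) a_n at x^n.
-3 x y'(x) contributes -3 n a_n at x^n.
3 y(x) contributes 3 a_n at x^n.
Matching x^n: (n+2)(n+1) a_{n+2} + (n(n-1) - 3 n + 3) a_n = 0.
Thus a_{n+2} = (-n(n-1) + 3 n - 3) / ((n+1)(n+2)) * a_n.

Check with a_0 = 1, a_1 = 2 (apply the recurrence for n = 0, 1, 2, 3): a_0 = 1, a_1 = 2, a_2 = -3/2, a_3 = 0, a_4 = -1/8, a_5 = 0.

a_(n+2) = (-n(n-1) + 3 n - 3) / ((n+1)(n+2)) * a_n; check: a_0 = 1, a_1 = 2, a_2 = -3/2, a_3 = 0, a_4 = -1/8, a_5 = 0


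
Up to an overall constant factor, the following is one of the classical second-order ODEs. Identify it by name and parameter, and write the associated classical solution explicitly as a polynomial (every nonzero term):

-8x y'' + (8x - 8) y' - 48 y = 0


All three coefficients share the factor -8; dividing through by -8 gives  x y'' + (1 - x) y' + 6 y = 0.
This matches the Laguerre equation x y'' + (1 - x) y' + n y = 0 with n = 6; the polynomial solution is L_6(x).
With y = sum_k a_k x^k, matching x^k gives (k+1)k a_{k+1} + (k+1) a_{k+1} - k a_k + n a_k = 0, i.e. (k+1)^2 a_{k+1} = (k - n) a_k = (k - 6) a_k. The right side vanishes at k = 6, so the series terminates at degree 6.
Standard normalization L_n(0) = 1 gives a_0 = 1. Work upward with a_{k+1} = (k - 6) a_k / (k+1)^2:
  a_1 = (0 - 6)(1) / 1^2 = -6/1 = -6
  a_2 = (1 - 6)(-6) / 2^2 = 30/4 = 15/2
  a_3 = (2 - 6)(15/2) / 3^2 = -30/9 = -10/3
  a_4 = (3 - 6)(-10/3) / 4^2 = 10/16 = 5/8
  a_5 = (4 - 6)(5/8) / 5^2 = (-5/4)/25 = -1/20
  a_6 = (5 - 6)(-1/20) / 6^2 = (1/20)/36 = 1/720
Hence L_6(x) = x^6/720 - x^5/20 + 5 x^4/8 - 10 x^3/3 + 15 x^2/2 - 6 x + 1.

L_6(x); series = x^6/720 - x^5/20 + 5 x^4/8 - 10 x^3/3 + 15 x^2/2 - 6 x + 1


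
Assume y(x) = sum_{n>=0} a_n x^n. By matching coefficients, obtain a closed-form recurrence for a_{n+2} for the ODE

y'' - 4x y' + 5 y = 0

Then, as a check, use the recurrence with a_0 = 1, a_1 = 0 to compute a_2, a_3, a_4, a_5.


Substitute y = sum_n a_n x^n.
y''(x) has coefficient (n+2)(n+1) a_{n+2} at x^n;
-4 x y'(x) has coefficient -4 n a_n at x^n (shift);
5 y(x) has coefficient 5 a_n at x^n.
Matching x^n: (n+2)(n+1) a_{n+2} + (-4n + 5) a_n = 0.
Thus a_{n+2} = (4n - 5) / ((n+1)(n+2)) * a_n.

Check with a_0 = 1, a_1 = 0 (apply the recurrence for n = 0, 1, 2, 3): a_0 = 1, a_1 = 0, a_2 = -5/2, a_3 = 0, a_4 = -5/8, a_5 = 0.

a_(n+2) = (4n - 5) / ((n+1)(n+2)) * a_n; check: a_0 = 1, a_1 = 0, a_2 = -5/2, a_3 = 0, a_4 = -5/8, a_5 = 0


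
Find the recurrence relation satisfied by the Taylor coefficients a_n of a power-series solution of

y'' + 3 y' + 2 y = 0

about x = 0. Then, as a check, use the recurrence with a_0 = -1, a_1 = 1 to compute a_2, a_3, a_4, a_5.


Substitute y = sum_n a_n x^n.
y''(x) has coefficient (n+2)(n+1) a_{n+2} at x^n;
3 y'(x) has coefficient 3 (n+1) a_{n+1} at x^n;
2 y(x) has coefficient 2 a_n at x^n.
Matching x^n: (n+2)(n+1) a_{n+2} + 3 (n+1) a_{n+1} + 2 a_n = 0.
Thus a_{n+2} = [-3 (n+1) a_{n+1} - 2 a_n] / ((n+1)(n+2)).

Check with a_0 = -1, a_1 = 1 (apply the recurrence for n = 0, 1, 2, 3): a_0 = -1, a_1 = 1, a_2 = -1/2, a_3 = 1/6, a_4 = -1/24, a_5 = 1/120.

a_(n+2) = [-3 (n+1) a_(n+1) - 2 a_n] / ((n+1)(n+2)); check: a_0 = -1, a_1 = 1, a_2 = -1/2, a_3 = 1/6, a_4 = -1/24, a_5 = 1/120


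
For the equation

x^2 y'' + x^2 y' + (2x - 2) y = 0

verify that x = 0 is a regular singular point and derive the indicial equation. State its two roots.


Divide by x^2 to reach normal form y'' + P_1(x) y' + P_2(x) y = 0 with P_1(x) = 1 and P_2(x) = 2/x - 2/x^2.
x = 0 is a singular point because the y-coefficient 2/x - 2/x^2 has a pole at x = 0.
It is a regular singular point because x P_1(x) = p(x) = x and x^2 P_2(x) = q(x) = 2x - 2 are polynomials, hence analytic at x = 0.
p(0) = 0,  q(0) = -2.
Indicial equation: r(r-1) + p(0) r + q(0) = 0, i.e. r^2 + (p(0) - 1) r + q(0) = 0, i.e. r^2 - 1 r - 2 = 0.
Discriminant: (-1)^2 - 4(-2) = 9, so r = (1 ± 3)/2.
Solving: r_1 = 2, r_2 = -1.

indicial: r^2 - 1 r - 2 = 0; roots r_1 = 2, r_2 = -1


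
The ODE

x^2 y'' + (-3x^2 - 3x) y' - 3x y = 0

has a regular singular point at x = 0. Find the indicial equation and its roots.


Divide by x^2 to reach normal form y'' + P_1(x) y' + P_2(x) y = 0 with P_1(x) = -3 - 3/x and P_2(x) = -3/x.
x = 0 is a singular point because the y'-coefficient -3 - 3/x has a pole at x = 0 and the y-coefficient -3/x has a pole at x = 0.
It is a regular singular point because x P_1(x) = p(x) = -3x - 3 and x^2 P_2(x) = q(x) = -3x are polynomials, hence analytic at x = 0.
p(0) = -3,  q(0) = 0.
Indicial equation: r(r-1) + p(0) r + q(0) = 0, i.e. r^2 + (p(0) - 1) r + q(0) = 0, i.e. r^2 - 4 r = 0.
Discriminant: (-4)^2 - 4(0) = 16, so r = (4 ± 4)/2.
Solving: r_1 = 4, r_2 = 0.

indicial: r^2 - 4 r = 0; roots r_1 = 4, r_2 = 0


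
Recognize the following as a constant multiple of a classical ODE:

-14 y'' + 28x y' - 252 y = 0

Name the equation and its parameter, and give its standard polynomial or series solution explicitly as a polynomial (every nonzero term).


All three coefficients share the factor -14; dividing through by -14 gives  y'' - 2x y' + 18 y = 0.
This matches the Hermite equation y'' - 2x y' + 2n y = 0 with 2n = 18, so n = 9; the polynomial solution is H_9(x).
With y = sum_k a_k x^k, matching x^k gives (k+2)(k+1) a_{k+2} = 2(k - n) a_k = 2(k - 9) a_k. The right side vanishes at k = 9, so the series with the parity of 9 terminates at degree 9.
Standard normalization: leading coefficient of H_n is 2^n, so a_9 = 2^9 = 512. Work downward with a_k = (k+1)(k+2) a_{k+2} / (2(k - n)):
  a_7 = (8)(9)(512) / (2(7 - 9)) = 36864/(-4) = -9216
  a_5 = (6)(7)(-9216) / (2(5 - 9)) = -387072/(-8) = 48384
  a_3 = (4)(5)(48384) / (2(3 - 9)) = 967680/(-12) = -80640
  a_1 = (2)(3)(-80640) / (2(1 - 9)) = -483840/(-16) = 30240
Hence H_9(x) = 512 x^9 - 9216 x^7 + 48384 x^5 - 80640 x^3 + 30240 x.

H_9(x); series = 512 x^9 - 9216 x^7 + 48384 x^5 - 80640 x^3 + 30240 x


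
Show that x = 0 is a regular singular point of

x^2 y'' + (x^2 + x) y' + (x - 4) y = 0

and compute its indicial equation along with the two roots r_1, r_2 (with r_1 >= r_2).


Divide by x^2 to reach normal form y'' + P_1(x) y' + P_2(x) y = 0 with P_1(x) = 1 + 1/x and P_2(x) = 1/x - 4/x^2.
x = 0 is a singular point because the y'-coefficient 1 + 1/x has a pole at x = 0 and the y-coefficient 1/x - 4/x^2 has a pole at x = 0.
It is a regular singular point because x P_1(x) = p(x) = x + 1 and x^2 P_2(x) = q(x) = x - 4 are polynomials, hence analytic at x = 0.
p(0) = 1,  q(0) = -4.
Indicial equation: r(r-1) + p(0) r + q(0) = 0, i.e. r^2 + (p(0) - 1) r + q(0) = 0, i.e. r^2 - 4 = 0.
Discriminant: (0)^2 - 4(-4) = 16, so r = (0 ± 4)/2.
Solving: r_1 = 2, r_2 = -2.

indicial: r^2 - 4 = 0; roots r_1 = 2, r_2 = -2


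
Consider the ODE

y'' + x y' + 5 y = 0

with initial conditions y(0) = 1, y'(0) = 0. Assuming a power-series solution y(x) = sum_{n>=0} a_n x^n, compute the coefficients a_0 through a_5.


Ansatz: y(x) = sum_{n>=0} a_n x^n, so y'(x) = sum_{n>=1} n a_n x^(n-1) and y''(x) = sum_{n>=2} n(n-1) a_n x^(n-2).
Substitute into P(x) y'' + Q(x) y' + R(x) y = 0 with P(x) = 1, Q(x) = x, R(x) = 5, and match powers of x.
Initial conditions: a_0 = 1, a_1 = 0.
Setting the coefficient of each power of x to zero and solving order by order (substituting the coefficients already found):
  x^0: 2 a_2 + 5 a_0 = 0  ->  2 a_2 = -5 a_0 = -5  ->  a_2 = -5/2
  x^1: 6 a_3 + 6 a_1 = 0  ->  6 a_3 = -6 a_1 = 0  ->  a_3 = 0
  x^2: 12 a_4 + 7 a_2 = 0  ->  12 a_4 = -7 a_2 = 35/2  ->  a_4 = 35/24
  x^3: 20 a_5 + 8 a_3 = 0  ->  20 a_5 = -8 a_3 = 0  ->  a_5 = 0
Truncated series: y(x) = 1 - (5/2) x^2 + (35/24) x^4 + O(x^6).

a_0 = 1; a_1 = 0; a_2 = -5/2; a_3 = 0; a_4 = 35/24; a_5 = 0


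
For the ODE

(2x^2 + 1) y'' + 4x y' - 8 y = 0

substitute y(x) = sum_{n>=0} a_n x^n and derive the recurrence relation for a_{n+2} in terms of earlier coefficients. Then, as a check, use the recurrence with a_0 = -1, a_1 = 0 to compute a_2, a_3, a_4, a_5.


Substitute y = sum_n a_n x^n.
(1 + 2 x^2) y'' contributes (n+2)(n+1) a_{n+2} + 2 n(n-1) a_n at x^n.
4 x y'(x) contributes 4 n a_n at x^n.
-8 y(x) contributes -8 a_n at x^n.
Matching x^n: (n+2)(n+1) a_{n+2} + (2 n(n-1) + 4 n - 8) a_n = 0.
Thus a_{n+2} = (-2 n(n-1) - 4 n + 8) / ((n+1)(n+2)) * a_n.

Check with a_0 = -1, a_1 = 0 (apply the recurrence for n = 0, 1, 2, 3): a_0 = -1, a_1 = 0, a_2 = -4, a_3 = 0, a_4 = 4/3, a_5 = 0.

a_(n+2) = (-2 n(n-1) - 4 n + 8) / ((n+1)(n+2)) * a_n; check: a_0 = -1, a_1 = 0, a_2 = -4, a_3 = 0, a_4 = 4/3, a_5 = 0


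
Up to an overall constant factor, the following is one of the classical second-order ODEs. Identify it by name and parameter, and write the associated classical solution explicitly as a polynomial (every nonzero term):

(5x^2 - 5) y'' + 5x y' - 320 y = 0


All three coefficients share the factor -5; dividing through by -5 gives  (1 - x^2) y'' - x y' + 64 y = 0.
This matches the Chebyshev equation (1 - x^2) y'' - x y' + n^2 y = 0 (note the -x y' term, not -2x y') with n^2 = 64, so n = 8; the polynomial solution is T_8(x).
With y = sum_k a_k x^k, matching x^k gives (k+2)(k+1) a_{k+2} = (k^2 - n^2) a_k = (k - 8)(k + 8) a_k. The right side vanishes at k = 8, so the series with the parity of 8 terminates at degree 8.
Standard normalization: leading coefficient of T_n is 2^(n-1), so a_8 = 2^7 = 128. Work downward with a_k = (k+1)(k+2) a_{k+2} / ((k - 8)(k + 8)):
  a_6 = (7)(8)(128) / ((6 - 8)(6 + 8)) = 7168/(-28) = -256
  a_4 = (5)(6)(-256) / ((4 - 8)(4 + 8)) = -7680/(-48) = 160
  a_2 = (3)(4)(160) / ((2 - 8)(2 + 8)) = 1920/(-60) = -32
  a_0 = (1)(2)(-32) / ((0 - 8)(0 + 8)) = -64/(-64) = 1
Hence T_8(x) = 128 x^8 - 256 x^6 + 160 x^4 - 32 x^2 + 1.

T_8(x); series = 128 x^8 - 256 x^6 + 160 x^4 - 32 x^2 + 1


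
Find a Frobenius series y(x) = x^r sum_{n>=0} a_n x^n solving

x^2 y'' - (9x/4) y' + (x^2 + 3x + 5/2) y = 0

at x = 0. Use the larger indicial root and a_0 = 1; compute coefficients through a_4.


Write in Frobenius form y'' + (p(x)/x) y' + (q(x)/x^2) y = 0:
  p(x) = -9/4,  q(x) = x^2 + 3x + 5/2.
Indicial equation: r(r-1) + (-9/4) r + (5/2) = 0 -> roots r_1 = 2, r_2 = 5/4.
Take r = r_1 = 2. Let y(x) = x^r sum_{n>=0} a_n x^n with a_0 = 1.
Substitute y = x^r sum a_n x^n and match x^{r+n}. The recurrence is
  D(n) a_n + 3 a_{n-1} + 1 a_{n-2} = 0,  where D(n) = (r+n)(r+n-1) + (-9/4)(r+n) + (5/2).
  a_n = [-3 a_{n-1} - 1 a_{n-2}] / D(n).
Since the indicial polynomial factors as (r - r_1)(r - r_2), D(n) = (r_1 + n - r_1)(r_1 + n - r_2) = n(n + 3/4).
Evaluating step by step (a_0 = 1):
  n = 1: D(1) = 1(1 + 3/4) = 7/4; numerator = -3(1) = -3; a_1 = (-3)/(7/4) = -12/7
  n = 2: D(2) = 2(2 + 3/4) = 11/2; numerator = -3(-12/7) - 1(1) = 29/7; a_2 = (29/7)/(11/2) = 58/77
  n = 3: D(3) = 3(3 + 3/4) = 45/4; numerator = -3(58/77) - 1(-12/7) = -6/11; a_3 = (-6/11)/(45/4) = -8/165
  n = 4: D(4) = 4(4 + 3/4) = 19; numerator = -3(-8/165) - 1(58/77) = -234/385; a_4 = (-234/385)/(19) = -234/7315

r = 2; a_0 = 1; a_1 = -12/7; a_2 = 58/77; a_3 = -8/165; a_4 = -234/7315


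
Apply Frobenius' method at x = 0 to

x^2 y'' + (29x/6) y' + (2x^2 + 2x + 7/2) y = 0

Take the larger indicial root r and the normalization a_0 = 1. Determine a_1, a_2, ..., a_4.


Write in Frobenius form y'' + (p(x)/x) y' + (q(x)/x^2) y = 0:
  p(x) = 29/6,  q(x) = 2x^2 + 2x + 7/2.
Indicial equation: r(r-1) + (29/6) r + (7/2) = 0 -> roots r_1 = -3/2, r_2 = -7/3.
Take r = r_1 = -3/2. Let y(x) = x^r sum_{n>=0} a_n x^n with a_0 = 1.
Substitute y = x^r sum a_n x^n and match x^{r+n}. The recurrence is
  D(n) a_n + 2 a_{n-1} + 2 a_{n-2} = 0,  where D(n) = (r+n)(r+n-1) + (29/6)(r+n) + (7/2).
  a_n = [-2 a_{n-1} - 2 a_{n-2}] / D(n).
Since the indicial polynomial factors as (r - r_1)(r - r_2), D(n) = (r_1 + n - r_1)(r_1 + n - r_2) = n(n + 5/6).
Evaluating step by step (a_0 = 1):
  n = 1: D(1) = 1(1 + 5/6) = 11/6; numerator = -2(1) = -2; a_1 = (-2)/(11/6) = -12/11
  n = 2: D(2) = 2(2 + 5/6) = 17/3; numerator = -2(-12/11) - 2(1) = 2/11; a_2 = (2/11)/(17/3) = 6/187
  n = 3: D(3) = 3(3 + 5/6) = 23/2; numerator = -2(6/187) - 2(-12/11) = 36/17; a_3 = (36/17)/(23/2) = 72/391
  n = 4: D(4) = 4(4 + 5/6) = 58/3; numerator = -2(72/391) - 2(6/187) = -1860/4301; a_4 = (-1860/4301)/(58/3) = -2790/124729

r = -3/2; a_0 = 1; a_1 = -12/11; a_2 = 6/187; a_3 = 72/391; a_4 = -2790/124729


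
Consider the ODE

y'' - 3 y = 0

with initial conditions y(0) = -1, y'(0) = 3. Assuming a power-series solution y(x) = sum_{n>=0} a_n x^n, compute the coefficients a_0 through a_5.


Ansatz: y(x) = sum_{n>=0} a_n x^n, so y'(x) = sum_{n>=1} n a_n x^(n-1) and y''(x) = sum_{n>=2} n(n-1) a_n x^(n-2).
Substitute into P(x) y'' + Q(x) y' + R(x) y = 0 with P(x) = 1, Q(x) = 0, R(x) = -3, and match powers of x.
Initial conditions: a_0 = -1, a_1 = 3.
Setting the coefficient of each power of x to zero and solving order by order (substituting the coefficients already found):
  x^0: 2 a_2 - 3 a_0 = 0  ->  2 a_2 = 3 a_0 = -3  ->  a_2 = -3/2
  x^1: 6 a_3 - 3 a_1 = 0  ->  6 a_3 = 3 a_1 = 9  ->  a_3 = 3/2
  x^2: 12 a_4 - 3 a_2 = 0  ->  12 a_4 = 3 a_2 = -9/2  ->  a_4 = -3/8
  x^3: 20 a_5 - 3 a_3 = 0  ->  20 a_5 = 3 a_3 = 9/2  ->  a_5 = 9/40
Truncated series: y(x) = -1 + 3 x - (3/2) x^2 + (3/2) x^3 - (3/8) x^4 + (9/40) x^5 + O(x^6).

a_0 = -1; a_1 = 3; a_2 = -3/2; a_3 = 3/2; a_4 = -3/8; a_5 = 9/40
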